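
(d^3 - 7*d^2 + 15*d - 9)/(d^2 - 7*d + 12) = (d^2 - 4*d + 3)/(d - 4)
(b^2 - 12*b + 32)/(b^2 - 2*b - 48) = (b - 4)/(b + 6)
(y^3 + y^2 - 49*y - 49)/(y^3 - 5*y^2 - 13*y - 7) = (y + 7)/(y + 1)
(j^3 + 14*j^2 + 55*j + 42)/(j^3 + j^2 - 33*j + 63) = (j^2 + 7*j + 6)/(j^2 - 6*j + 9)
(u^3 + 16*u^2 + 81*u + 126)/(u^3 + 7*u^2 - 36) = (u + 7)/(u - 2)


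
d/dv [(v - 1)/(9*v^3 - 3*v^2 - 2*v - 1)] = (9*v^3 - 3*v^2 - 2*v + (v - 1)*(-27*v^2 + 6*v + 2) - 1)/(-9*v^3 + 3*v^2 + 2*v + 1)^2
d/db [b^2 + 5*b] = 2*b + 5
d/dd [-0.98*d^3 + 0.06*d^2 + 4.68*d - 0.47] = -2.94*d^2 + 0.12*d + 4.68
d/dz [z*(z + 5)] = 2*z + 5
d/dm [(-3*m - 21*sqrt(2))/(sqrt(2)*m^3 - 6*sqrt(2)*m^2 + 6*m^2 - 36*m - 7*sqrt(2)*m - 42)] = 3*(-sqrt(2)*m^3 - 6*m^2 + 6*sqrt(2)*m^2 + 7*sqrt(2)*m + 36*m - (m + 7*sqrt(2))*(-3*sqrt(2)*m^2 - 12*m + 12*sqrt(2)*m + 7*sqrt(2) + 36) + 42)/(-sqrt(2)*m^3 - 6*m^2 + 6*sqrt(2)*m^2 + 7*sqrt(2)*m + 36*m + 42)^2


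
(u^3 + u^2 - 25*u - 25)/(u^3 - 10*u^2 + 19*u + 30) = (u + 5)/(u - 6)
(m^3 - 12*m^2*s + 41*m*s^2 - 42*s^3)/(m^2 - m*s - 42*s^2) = (m^2 - 5*m*s + 6*s^2)/(m + 6*s)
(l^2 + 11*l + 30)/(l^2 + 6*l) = (l + 5)/l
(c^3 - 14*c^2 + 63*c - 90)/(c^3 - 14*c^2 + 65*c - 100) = (c^2 - 9*c + 18)/(c^2 - 9*c + 20)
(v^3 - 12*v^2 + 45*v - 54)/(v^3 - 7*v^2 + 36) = (v - 3)/(v + 2)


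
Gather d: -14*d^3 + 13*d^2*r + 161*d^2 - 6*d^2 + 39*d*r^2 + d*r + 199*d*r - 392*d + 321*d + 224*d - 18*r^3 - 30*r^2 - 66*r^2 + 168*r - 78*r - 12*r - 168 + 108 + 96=-14*d^3 + d^2*(13*r + 155) + d*(39*r^2 + 200*r + 153) - 18*r^3 - 96*r^2 + 78*r + 36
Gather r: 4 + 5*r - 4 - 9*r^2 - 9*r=-9*r^2 - 4*r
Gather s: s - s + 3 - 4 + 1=0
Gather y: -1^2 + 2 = 1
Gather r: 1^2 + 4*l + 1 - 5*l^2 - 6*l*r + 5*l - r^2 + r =-5*l^2 + 9*l - r^2 + r*(1 - 6*l) + 2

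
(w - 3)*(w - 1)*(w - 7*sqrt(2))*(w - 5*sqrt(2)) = w^4 - 12*sqrt(2)*w^3 - 4*w^3 + 48*sqrt(2)*w^2 + 73*w^2 - 280*w - 36*sqrt(2)*w + 210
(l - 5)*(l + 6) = l^2 + l - 30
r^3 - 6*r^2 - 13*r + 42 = (r - 7)*(r - 2)*(r + 3)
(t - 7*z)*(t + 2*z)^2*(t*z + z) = t^4*z - 3*t^3*z^2 + t^3*z - 24*t^2*z^3 - 3*t^2*z^2 - 28*t*z^4 - 24*t*z^3 - 28*z^4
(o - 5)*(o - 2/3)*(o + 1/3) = o^3 - 16*o^2/3 + 13*o/9 + 10/9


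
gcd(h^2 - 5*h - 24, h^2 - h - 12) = h + 3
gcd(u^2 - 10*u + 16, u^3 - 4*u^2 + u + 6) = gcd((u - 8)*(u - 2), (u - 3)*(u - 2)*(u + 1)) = u - 2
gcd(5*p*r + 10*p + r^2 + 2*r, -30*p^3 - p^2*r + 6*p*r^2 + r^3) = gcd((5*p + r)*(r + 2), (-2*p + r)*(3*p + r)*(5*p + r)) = 5*p + r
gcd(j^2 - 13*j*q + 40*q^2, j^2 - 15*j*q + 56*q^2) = -j + 8*q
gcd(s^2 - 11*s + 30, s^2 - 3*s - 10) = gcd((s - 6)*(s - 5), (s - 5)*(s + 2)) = s - 5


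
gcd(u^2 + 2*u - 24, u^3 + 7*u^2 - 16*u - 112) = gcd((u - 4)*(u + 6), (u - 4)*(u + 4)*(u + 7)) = u - 4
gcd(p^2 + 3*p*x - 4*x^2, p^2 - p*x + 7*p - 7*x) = -p + x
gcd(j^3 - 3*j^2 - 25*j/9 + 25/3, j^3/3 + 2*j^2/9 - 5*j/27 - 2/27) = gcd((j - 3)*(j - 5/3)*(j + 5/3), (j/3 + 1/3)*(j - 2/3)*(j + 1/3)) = 1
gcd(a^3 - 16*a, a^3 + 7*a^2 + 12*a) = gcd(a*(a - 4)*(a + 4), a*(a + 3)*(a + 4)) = a^2 + 4*a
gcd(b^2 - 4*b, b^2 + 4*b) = b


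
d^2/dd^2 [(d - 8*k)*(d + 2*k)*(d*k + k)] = 2*k*(3*d - 6*k + 1)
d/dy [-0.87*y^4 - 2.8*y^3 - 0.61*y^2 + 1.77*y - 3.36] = -3.48*y^3 - 8.4*y^2 - 1.22*y + 1.77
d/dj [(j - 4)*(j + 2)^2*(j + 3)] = 4*j^3 + 9*j^2 - 24*j - 52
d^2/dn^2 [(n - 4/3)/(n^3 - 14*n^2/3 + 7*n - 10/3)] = 2*(81*n^5 - 594*n^4 + 1743*n^3 - 2568*n^2 + 1908*n - 574)/(27*n^9 - 378*n^8 + 2331*n^7 - 8306*n^6 + 18837*n^5 - 28182*n^4 + 27801*n^3 - 17430*n^2 + 6300*n - 1000)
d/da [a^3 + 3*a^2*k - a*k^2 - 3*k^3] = 3*a^2 + 6*a*k - k^2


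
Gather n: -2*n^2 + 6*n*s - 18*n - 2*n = -2*n^2 + n*(6*s - 20)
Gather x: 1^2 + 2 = 3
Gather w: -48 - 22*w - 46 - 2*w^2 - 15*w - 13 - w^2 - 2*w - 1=-3*w^2 - 39*w - 108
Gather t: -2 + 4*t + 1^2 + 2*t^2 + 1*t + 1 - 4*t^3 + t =-4*t^3 + 2*t^2 + 6*t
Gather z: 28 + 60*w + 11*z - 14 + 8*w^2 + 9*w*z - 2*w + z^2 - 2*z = 8*w^2 + 58*w + z^2 + z*(9*w + 9) + 14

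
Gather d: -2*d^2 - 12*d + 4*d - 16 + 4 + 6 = -2*d^2 - 8*d - 6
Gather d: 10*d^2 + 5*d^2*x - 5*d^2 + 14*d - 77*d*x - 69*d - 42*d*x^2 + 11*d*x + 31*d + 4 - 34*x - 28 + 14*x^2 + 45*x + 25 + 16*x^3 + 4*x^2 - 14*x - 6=d^2*(5*x + 5) + d*(-42*x^2 - 66*x - 24) + 16*x^3 + 18*x^2 - 3*x - 5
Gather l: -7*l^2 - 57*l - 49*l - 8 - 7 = -7*l^2 - 106*l - 15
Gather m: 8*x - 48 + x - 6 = 9*x - 54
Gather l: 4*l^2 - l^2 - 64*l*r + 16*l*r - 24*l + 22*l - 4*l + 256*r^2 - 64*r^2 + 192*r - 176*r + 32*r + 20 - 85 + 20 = 3*l^2 + l*(-48*r - 6) + 192*r^2 + 48*r - 45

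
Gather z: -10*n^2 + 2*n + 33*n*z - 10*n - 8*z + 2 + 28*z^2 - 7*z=-10*n^2 - 8*n + 28*z^2 + z*(33*n - 15) + 2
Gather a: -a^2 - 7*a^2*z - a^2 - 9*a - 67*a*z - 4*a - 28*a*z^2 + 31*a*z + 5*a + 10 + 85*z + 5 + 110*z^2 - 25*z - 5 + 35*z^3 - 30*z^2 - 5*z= a^2*(-7*z - 2) + a*(-28*z^2 - 36*z - 8) + 35*z^3 + 80*z^2 + 55*z + 10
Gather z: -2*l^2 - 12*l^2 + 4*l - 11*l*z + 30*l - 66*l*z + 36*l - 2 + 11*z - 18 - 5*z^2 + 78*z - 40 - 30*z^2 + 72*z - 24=-14*l^2 + 70*l - 35*z^2 + z*(161 - 77*l) - 84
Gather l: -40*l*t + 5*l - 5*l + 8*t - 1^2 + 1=-40*l*t + 8*t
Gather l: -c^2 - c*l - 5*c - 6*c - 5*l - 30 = -c^2 - 11*c + l*(-c - 5) - 30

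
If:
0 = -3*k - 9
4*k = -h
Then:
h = 12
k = -3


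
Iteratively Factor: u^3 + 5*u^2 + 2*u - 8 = (u + 4)*(u^2 + u - 2) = (u + 2)*(u + 4)*(u - 1)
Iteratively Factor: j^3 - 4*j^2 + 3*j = (j - 3)*(j^2 - j) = (j - 3)*(j - 1)*(j)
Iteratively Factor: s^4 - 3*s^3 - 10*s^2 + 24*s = (s)*(s^3 - 3*s^2 - 10*s + 24) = s*(s - 4)*(s^2 + s - 6) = s*(s - 4)*(s - 2)*(s + 3)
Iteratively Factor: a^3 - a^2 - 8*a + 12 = (a + 3)*(a^2 - 4*a + 4) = (a - 2)*(a + 3)*(a - 2)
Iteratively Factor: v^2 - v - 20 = (v - 5)*(v + 4)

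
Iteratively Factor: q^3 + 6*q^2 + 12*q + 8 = (q + 2)*(q^2 + 4*q + 4) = (q + 2)^2*(q + 2)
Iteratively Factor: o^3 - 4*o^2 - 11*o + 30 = (o - 2)*(o^2 - 2*o - 15) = (o - 2)*(o + 3)*(o - 5)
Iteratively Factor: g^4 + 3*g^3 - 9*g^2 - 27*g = (g)*(g^3 + 3*g^2 - 9*g - 27) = g*(g + 3)*(g^2 - 9) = g*(g - 3)*(g + 3)*(g + 3)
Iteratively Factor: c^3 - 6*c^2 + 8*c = (c - 4)*(c^2 - 2*c) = c*(c - 4)*(c - 2)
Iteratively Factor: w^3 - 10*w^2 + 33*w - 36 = (w - 4)*(w^2 - 6*w + 9) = (w - 4)*(w - 3)*(w - 3)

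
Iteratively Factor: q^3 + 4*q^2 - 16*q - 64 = (q - 4)*(q^2 + 8*q + 16) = (q - 4)*(q + 4)*(q + 4)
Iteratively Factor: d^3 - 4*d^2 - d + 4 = (d - 1)*(d^2 - 3*d - 4) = (d - 1)*(d + 1)*(d - 4)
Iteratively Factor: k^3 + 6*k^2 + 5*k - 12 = (k + 3)*(k^2 + 3*k - 4) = (k - 1)*(k + 3)*(k + 4)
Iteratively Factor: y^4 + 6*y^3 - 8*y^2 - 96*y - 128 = (y - 4)*(y^3 + 10*y^2 + 32*y + 32) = (y - 4)*(y + 4)*(y^2 + 6*y + 8) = (y - 4)*(y + 4)^2*(y + 2)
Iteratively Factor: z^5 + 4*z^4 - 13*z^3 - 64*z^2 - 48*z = (z + 3)*(z^4 + z^3 - 16*z^2 - 16*z) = z*(z + 3)*(z^3 + z^2 - 16*z - 16) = z*(z + 1)*(z + 3)*(z^2 - 16) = z*(z + 1)*(z + 3)*(z + 4)*(z - 4)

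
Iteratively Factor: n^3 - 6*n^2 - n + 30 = (n - 3)*(n^2 - 3*n - 10) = (n - 5)*(n - 3)*(n + 2)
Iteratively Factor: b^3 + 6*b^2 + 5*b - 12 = (b + 4)*(b^2 + 2*b - 3) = (b - 1)*(b + 4)*(b + 3)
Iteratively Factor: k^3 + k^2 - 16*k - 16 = (k - 4)*(k^2 + 5*k + 4) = (k - 4)*(k + 1)*(k + 4)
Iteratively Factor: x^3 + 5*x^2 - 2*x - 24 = (x - 2)*(x^2 + 7*x + 12) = (x - 2)*(x + 3)*(x + 4)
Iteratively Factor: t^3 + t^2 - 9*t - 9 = (t + 1)*(t^2 - 9) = (t + 1)*(t + 3)*(t - 3)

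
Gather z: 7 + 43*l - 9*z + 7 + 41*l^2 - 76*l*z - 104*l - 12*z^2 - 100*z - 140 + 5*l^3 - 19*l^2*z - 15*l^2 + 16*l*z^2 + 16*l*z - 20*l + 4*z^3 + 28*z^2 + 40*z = 5*l^3 + 26*l^2 - 81*l + 4*z^3 + z^2*(16*l + 16) + z*(-19*l^2 - 60*l - 69) - 126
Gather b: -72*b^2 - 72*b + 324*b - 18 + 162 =-72*b^2 + 252*b + 144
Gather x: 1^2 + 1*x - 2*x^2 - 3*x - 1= -2*x^2 - 2*x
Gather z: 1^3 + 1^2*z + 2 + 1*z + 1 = 2*z + 4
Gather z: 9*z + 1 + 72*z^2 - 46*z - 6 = 72*z^2 - 37*z - 5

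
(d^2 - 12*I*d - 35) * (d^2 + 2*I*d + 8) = d^4 - 10*I*d^3 - 3*d^2 - 166*I*d - 280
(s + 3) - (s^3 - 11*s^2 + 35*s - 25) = -s^3 + 11*s^2 - 34*s + 28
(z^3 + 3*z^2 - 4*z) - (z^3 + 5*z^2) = -2*z^2 - 4*z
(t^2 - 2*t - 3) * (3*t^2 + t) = 3*t^4 - 5*t^3 - 11*t^2 - 3*t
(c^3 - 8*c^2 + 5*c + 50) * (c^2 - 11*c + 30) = c^5 - 19*c^4 + 123*c^3 - 245*c^2 - 400*c + 1500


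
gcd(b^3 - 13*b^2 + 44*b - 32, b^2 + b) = 1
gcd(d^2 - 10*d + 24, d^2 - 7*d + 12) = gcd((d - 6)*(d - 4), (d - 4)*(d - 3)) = d - 4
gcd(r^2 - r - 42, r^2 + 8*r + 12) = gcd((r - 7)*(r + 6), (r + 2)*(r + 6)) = r + 6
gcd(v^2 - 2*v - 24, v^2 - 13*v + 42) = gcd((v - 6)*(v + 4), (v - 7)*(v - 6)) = v - 6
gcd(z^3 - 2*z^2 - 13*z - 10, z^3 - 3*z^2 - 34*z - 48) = z + 2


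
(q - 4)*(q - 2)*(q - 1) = q^3 - 7*q^2 + 14*q - 8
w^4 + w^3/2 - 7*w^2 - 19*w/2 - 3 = (w - 3)*(w + 1/2)*(w + 1)*(w + 2)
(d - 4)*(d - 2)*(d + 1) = d^3 - 5*d^2 + 2*d + 8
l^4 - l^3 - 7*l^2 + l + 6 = (l - 3)*(l - 1)*(l + 1)*(l + 2)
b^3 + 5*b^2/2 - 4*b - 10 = (b - 2)*(b + 2)*(b + 5/2)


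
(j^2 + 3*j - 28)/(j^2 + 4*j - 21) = (j - 4)/(j - 3)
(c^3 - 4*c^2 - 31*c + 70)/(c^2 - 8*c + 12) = (c^2 - 2*c - 35)/(c - 6)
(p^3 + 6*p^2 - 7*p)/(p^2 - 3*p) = (p^2 + 6*p - 7)/(p - 3)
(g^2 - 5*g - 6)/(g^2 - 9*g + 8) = (g^2 - 5*g - 6)/(g^2 - 9*g + 8)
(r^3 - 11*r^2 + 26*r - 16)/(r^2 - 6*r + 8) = (r^2 - 9*r + 8)/(r - 4)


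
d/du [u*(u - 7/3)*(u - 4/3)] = 3*u^2 - 22*u/3 + 28/9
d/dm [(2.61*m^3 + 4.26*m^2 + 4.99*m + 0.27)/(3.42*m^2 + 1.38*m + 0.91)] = (8.9262*m^4 + 7.2036*m^3 - 4.06169999999999*m^2 + 5.9064*m + 4.1683)/(11.6964*m^4 + 9.4392*m^3 + 8.1288*m^2 + 2.5116*m + 0.8281)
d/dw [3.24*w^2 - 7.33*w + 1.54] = 6.48*w - 7.33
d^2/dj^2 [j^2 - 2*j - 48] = 2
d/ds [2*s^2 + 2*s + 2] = 4*s + 2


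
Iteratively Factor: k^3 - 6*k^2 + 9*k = (k - 3)*(k^2 - 3*k) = k*(k - 3)*(k - 3)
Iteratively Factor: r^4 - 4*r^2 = (r)*(r^3 - 4*r) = r^2*(r^2 - 4) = r^2*(r - 2)*(r + 2)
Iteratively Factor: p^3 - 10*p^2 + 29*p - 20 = (p - 1)*(p^2 - 9*p + 20) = (p - 4)*(p - 1)*(p - 5)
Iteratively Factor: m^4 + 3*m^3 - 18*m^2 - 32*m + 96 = (m - 3)*(m^3 + 6*m^2 - 32) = (m - 3)*(m + 4)*(m^2 + 2*m - 8) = (m - 3)*(m - 2)*(m + 4)*(m + 4)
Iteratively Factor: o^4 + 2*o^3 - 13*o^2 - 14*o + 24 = (o + 4)*(o^3 - 2*o^2 - 5*o + 6) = (o - 3)*(o + 4)*(o^2 + o - 2) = (o - 3)*(o - 1)*(o + 4)*(o + 2)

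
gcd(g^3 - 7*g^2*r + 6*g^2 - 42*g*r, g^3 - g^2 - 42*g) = g^2 + 6*g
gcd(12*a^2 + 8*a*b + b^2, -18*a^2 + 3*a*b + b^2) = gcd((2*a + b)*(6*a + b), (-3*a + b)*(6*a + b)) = 6*a + b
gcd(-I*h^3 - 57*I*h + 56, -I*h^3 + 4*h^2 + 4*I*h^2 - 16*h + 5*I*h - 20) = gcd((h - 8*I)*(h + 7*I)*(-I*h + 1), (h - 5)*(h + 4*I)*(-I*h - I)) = 1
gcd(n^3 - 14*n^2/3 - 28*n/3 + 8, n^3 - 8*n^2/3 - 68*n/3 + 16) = n^2 - 20*n/3 + 4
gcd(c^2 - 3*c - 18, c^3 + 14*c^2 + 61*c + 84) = c + 3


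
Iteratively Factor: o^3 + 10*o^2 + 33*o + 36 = (o + 3)*(o^2 + 7*o + 12) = (o + 3)^2*(o + 4)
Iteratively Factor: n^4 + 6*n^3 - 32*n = (n + 4)*(n^3 + 2*n^2 - 8*n) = (n + 4)^2*(n^2 - 2*n) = (n - 2)*(n + 4)^2*(n)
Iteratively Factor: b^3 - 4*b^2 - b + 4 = (b + 1)*(b^2 - 5*b + 4) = (b - 4)*(b + 1)*(b - 1)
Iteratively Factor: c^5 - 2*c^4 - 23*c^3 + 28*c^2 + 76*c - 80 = (c - 5)*(c^4 + 3*c^3 - 8*c^2 - 12*c + 16) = (c - 5)*(c - 1)*(c^3 + 4*c^2 - 4*c - 16) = (c - 5)*(c - 2)*(c - 1)*(c^2 + 6*c + 8) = (c - 5)*(c - 2)*(c - 1)*(c + 4)*(c + 2)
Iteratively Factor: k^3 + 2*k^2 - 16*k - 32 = (k + 4)*(k^2 - 2*k - 8) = (k - 4)*(k + 4)*(k + 2)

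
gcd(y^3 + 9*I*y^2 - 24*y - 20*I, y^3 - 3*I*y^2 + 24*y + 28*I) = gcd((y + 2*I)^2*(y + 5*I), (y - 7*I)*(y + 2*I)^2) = y^2 + 4*I*y - 4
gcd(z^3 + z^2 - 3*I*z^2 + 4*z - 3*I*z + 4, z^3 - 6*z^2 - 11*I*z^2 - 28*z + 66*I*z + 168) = z - 4*I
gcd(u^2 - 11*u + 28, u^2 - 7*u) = u - 7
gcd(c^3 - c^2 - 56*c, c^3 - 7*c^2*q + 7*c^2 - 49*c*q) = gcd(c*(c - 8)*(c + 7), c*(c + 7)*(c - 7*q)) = c^2 + 7*c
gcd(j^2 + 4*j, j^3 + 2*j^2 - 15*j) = j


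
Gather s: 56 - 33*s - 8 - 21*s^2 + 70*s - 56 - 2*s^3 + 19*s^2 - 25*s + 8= -2*s^3 - 2*s^2 + 12*s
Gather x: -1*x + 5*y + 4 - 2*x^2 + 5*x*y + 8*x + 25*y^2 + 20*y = -2*x^2 + x*(5*y + 7) + 25*y^2 + 25*y + 4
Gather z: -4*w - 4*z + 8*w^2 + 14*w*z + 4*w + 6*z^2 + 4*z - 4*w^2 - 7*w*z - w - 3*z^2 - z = 4*w^2 - w + 3*z^2 + z*(7*w - 1)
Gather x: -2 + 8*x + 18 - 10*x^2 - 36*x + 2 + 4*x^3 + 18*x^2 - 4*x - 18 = 4*x^3 + 8*x^2 - 32*x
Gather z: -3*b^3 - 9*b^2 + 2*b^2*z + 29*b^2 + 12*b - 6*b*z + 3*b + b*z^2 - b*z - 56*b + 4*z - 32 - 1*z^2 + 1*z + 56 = -3*b^3 + 20*b^2 - 41*b + z^2*(b - 1) + z*(2*b^2 - 7*b + 5) + 24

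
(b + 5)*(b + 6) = b^2 + 11*b + 30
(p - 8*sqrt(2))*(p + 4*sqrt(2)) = p^2 - 4*sqrt(2)*p - 64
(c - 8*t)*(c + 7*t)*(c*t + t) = c^3*t - c^2*t^2 + c^2*t - 56*c*t^3 - c*t^2 - 56*t^3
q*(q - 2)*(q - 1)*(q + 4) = q^4 + q^3 - 10*q^2 + 8*q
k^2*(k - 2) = k^3 - 2*k^2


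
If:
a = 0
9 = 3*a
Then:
No Solution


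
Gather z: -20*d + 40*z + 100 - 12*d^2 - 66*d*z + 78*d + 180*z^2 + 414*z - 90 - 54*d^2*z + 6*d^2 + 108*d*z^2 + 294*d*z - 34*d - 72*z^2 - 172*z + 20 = -6*d^2 + 24*d + z^2*(108*d + 108) + z*(-54*d^2 + 228*d + 282) + 30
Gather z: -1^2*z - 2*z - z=-4*z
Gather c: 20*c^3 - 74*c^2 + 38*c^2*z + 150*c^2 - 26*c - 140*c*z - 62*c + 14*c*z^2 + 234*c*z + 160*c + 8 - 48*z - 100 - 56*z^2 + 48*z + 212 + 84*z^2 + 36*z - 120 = 20*c^3 + c^2*(38*z + 76) + c*(14*z^2 + 94*z + 72) + 28*z^2 + 36*z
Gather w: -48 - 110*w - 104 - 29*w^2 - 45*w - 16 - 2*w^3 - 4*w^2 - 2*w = -2*w^3 - 33*w^2 - 157*w - 168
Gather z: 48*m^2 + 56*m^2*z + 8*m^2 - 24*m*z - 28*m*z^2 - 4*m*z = 56*m^2 - 28*m*z^2 + z*(56*m^2 - 28*m)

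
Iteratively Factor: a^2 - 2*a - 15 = (a - 5)*(a + 3)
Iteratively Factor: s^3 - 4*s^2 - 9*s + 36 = (s + 3)*(s^2 - 7*s + 12) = (s - 4)*(s + 3)*(s - 3)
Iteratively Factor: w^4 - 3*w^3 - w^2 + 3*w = (w)*(w^3 - 3*w^2 - w + 3) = w*(w - 1)*(w^2 - 2*w - 3) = w*(w - 1)*(w + 1)*(w - 3)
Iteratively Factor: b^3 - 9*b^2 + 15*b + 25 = (b + 1)*(b^2 - 10*b + 25) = (b - 5)*(b + 1)*(b - 5)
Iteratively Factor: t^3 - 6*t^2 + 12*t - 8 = (t - 2)*(t^2 - 4*t + 4) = (t - 2)^2*(t - 2)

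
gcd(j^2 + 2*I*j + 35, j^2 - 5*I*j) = j - 5*I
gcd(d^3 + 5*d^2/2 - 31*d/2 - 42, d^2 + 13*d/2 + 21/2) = d^2 + 13*d/2 + 21/2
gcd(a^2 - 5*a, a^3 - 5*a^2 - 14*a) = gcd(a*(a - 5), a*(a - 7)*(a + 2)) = a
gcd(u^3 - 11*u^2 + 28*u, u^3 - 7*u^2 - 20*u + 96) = 1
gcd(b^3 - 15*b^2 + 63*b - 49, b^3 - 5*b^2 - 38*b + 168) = b - 7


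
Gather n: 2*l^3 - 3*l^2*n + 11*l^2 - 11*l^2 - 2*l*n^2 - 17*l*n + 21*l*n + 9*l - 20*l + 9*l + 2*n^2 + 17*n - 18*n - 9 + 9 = 2*l^3 - 2*l + n^2*(2 - 2*l) + n*(-3*l^2 + 4*l - 1)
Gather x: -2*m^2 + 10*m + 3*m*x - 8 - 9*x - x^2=-2*m^2 + 10*m - x^2 + x*(3*m - 9) - 8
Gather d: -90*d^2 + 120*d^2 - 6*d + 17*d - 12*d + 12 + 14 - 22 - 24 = 30*d^2 - d - 20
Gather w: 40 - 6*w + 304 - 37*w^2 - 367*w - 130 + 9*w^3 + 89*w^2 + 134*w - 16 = 9*w^3 + 52*w^2 - 239*w + 198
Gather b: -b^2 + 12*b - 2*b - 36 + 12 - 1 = -b^2 + 10*b - 25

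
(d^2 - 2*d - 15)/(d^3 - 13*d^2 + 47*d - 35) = (d + 3)/(d^2 - 8*d + 7)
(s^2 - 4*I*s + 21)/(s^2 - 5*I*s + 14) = (s + 3*I)/(s + 2*I)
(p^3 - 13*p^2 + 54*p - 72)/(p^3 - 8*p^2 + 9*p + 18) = (p - 4)/(p + 1)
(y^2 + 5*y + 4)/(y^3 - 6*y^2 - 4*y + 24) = (y^2 + 5*y + 4)/(y^3 - 6*y^2 - 4*y + 24)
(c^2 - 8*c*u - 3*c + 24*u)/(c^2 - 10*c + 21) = (c - 8*u)/(c - 7)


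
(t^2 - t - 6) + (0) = t^2 - t - 6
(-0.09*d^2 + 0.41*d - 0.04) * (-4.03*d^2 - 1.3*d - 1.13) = 0.3627*d^4 - 1.5353*d^3 - 0.2701*d^2 - 0.4113*d + 0.0452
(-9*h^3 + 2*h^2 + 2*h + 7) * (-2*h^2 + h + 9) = 18*h^5 - 13*h^4 - 83*h^3 + 6*h^2 + 25*h + 63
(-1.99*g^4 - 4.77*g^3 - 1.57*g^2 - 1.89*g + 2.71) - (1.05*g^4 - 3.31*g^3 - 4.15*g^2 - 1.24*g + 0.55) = -3.04*g^4 - 1.46*g^3 + 2.58*g^2 - 0.65*g + 2.16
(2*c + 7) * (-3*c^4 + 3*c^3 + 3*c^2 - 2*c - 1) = -6*c^5 - 15*c^4 + 27*c^3 + 17*c^2 - 16*c - 7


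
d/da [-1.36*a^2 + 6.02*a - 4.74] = 6.02 - 2.72*a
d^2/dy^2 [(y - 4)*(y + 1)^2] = 6*y - 4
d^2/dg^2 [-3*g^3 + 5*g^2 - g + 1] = 10 - 18*g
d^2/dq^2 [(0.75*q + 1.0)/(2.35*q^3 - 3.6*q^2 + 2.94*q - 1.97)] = (24.85125*q^5 + 28.2*q^4 - 126.2835*q^3 + 160.8795*q^2 - 67.641*q + 11.7909)/(12.977875*q^9 - 59.643*q^8 + 140.07645*q^7 - 228.528375*q^6 + 275.24178*q^5 - 251.60886*q^4 + 177.875409*q^3 - 92.997396*q^2 + 34.229538*q - 7.645373)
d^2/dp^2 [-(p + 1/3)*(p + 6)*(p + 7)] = -6*p - 80/3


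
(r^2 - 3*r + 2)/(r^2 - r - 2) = (r - 1)/(r + 1)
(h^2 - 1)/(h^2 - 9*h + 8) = (h + 1)/(h - 8)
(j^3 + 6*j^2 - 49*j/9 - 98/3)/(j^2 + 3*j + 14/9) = (3*j^2 + 11*j - 42)/(3*j + 2)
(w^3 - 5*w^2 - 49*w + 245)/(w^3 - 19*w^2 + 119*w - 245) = (w + 7)/(w - 7)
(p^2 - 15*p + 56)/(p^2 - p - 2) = (-p^2 + 15*p - 56)/(-p^2 + p + 2)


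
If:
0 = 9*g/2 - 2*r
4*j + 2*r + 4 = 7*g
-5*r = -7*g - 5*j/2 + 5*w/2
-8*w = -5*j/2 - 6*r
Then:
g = -440/1893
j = -2168/1893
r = -330/631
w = -1420/1893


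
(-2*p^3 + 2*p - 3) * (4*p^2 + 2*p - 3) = -8*p^5 - 4*p^4 + 14*p^3 - 8*p^2 - 12*p + 9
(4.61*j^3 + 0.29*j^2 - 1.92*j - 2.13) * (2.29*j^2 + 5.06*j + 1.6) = 10.5569*j^5 + 23.9907*j^4 + 4.4466*j^3 - 14.1289*j^2 - 13.8498*j - 3.408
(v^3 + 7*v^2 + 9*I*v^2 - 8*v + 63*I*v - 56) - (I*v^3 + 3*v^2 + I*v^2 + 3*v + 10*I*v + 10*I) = v^3 - I*v^3 + 4*v^2 + 8*I*v^2 - 11*v + 53*I*v - 56 - 10*I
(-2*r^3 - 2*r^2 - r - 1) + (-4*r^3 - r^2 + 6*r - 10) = -6*r^3 - 3*r^2 + 5*r - 11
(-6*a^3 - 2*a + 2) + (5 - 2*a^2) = -6*a^3 - 2*a^2 - 2*a + 7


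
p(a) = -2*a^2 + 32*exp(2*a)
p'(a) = -4*a + 64*exp(2*a)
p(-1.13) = 0.79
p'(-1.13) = 11.20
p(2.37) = 3650.66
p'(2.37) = 7314.31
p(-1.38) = -1.78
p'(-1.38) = 9.57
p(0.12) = 40.65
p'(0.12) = 80.88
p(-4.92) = -48.41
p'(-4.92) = 19.68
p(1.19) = 342.92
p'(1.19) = 686.75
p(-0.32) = 16.67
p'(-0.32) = 35.03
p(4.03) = 101256.80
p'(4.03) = 202562.45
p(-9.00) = -162.00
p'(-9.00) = 36.00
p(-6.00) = -72.00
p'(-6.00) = 24.00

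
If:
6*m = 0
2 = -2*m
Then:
No Solution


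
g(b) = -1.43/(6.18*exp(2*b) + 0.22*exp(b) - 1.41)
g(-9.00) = 1.01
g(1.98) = -0.00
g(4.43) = -0.00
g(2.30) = -0.00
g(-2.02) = 1.12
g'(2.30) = 0.00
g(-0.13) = -0.40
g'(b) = -1.43*(-12.36*exp(2*b) - 0.22*exp(b))/(6.18*exp(2*b) + 0.22*exp(b) - 1.41)^2 = (17.6748*exp(b) + 0.3146)*exp(b)/(6.18*exp(2*b) + 0.22*exp(b) - 1.41)^2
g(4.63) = -0.00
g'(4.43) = 0.00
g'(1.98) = 0.01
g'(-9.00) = 0.00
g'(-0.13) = 1.10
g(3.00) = 0.00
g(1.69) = -0.01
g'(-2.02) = 0.22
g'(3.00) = 0.00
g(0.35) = -0.13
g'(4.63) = 0.00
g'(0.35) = 0.28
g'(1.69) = 0.02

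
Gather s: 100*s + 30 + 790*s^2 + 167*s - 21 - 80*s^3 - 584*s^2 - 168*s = -80*s^3 + 206*s^2 + 99*s + 9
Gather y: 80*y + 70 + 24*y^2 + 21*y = 24*y^2 + 101*y + 70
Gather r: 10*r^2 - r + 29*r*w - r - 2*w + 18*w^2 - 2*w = 10*r^2 + r*(29*w - 2) + 18*w^2 - 4*w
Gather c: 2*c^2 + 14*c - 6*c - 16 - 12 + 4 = 2*c^2 + 8*c - 24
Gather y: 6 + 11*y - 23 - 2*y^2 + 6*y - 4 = -2*y^2 + 17*y - 21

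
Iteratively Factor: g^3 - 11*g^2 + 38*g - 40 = (g - 4)*(g^2 - 7*g + 10) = (g - 4)*(g - 2)*(g - 5)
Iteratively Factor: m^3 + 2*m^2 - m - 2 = (m + 2)*(m^2 - 1) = (m - 1)*(m + 2)*(m + 1)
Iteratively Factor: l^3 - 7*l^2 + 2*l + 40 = (l - 5)*(l^2 - 2*l - 8) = (l - 5)*(l - 4)*(l + 2)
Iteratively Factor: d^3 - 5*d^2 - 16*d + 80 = (d - 4)*(d^2 - d - 20) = (d - 4)*(d + 4)*(d - 5)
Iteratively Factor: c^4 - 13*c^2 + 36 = (c + 2)*(c^3 - 2*c^2 - 9*c + 18) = (c - 3)*(c + 2)*(c^2 + c - 6) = (c - 3)*(c - 2)*(c + 2)*(c + 3)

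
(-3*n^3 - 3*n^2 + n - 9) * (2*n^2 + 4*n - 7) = -6*n^5 - 18*n^4 + 11*n^3 + 7*n^2 - 43*n + 63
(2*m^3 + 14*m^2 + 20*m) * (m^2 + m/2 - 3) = 2*m^5 + 15*m^4 + 21*m^3 - 32*m^2 - 60*m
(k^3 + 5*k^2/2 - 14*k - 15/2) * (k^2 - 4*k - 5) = k^5 - 3*k^4/2 - 29*k^3 + 36*k^2 + 100*k + 75/2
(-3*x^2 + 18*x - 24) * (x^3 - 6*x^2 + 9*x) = -3*x^5 + 36*x^4 - 159*x^3 + 306*x^2 - 216*x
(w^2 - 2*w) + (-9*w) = w^2 - 11*w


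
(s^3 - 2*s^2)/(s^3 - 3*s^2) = (s - 2)/(s - 3)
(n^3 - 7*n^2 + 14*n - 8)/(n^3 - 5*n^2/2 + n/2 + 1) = 2*(n - 4)/(2*n + 1)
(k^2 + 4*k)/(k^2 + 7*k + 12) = k/(k + 3)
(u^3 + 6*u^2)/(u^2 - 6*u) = u*(u + 6)/(u - 6)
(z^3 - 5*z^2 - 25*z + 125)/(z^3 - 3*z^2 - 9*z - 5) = (z^2 - 25)/(z^2 + 2*z + 1)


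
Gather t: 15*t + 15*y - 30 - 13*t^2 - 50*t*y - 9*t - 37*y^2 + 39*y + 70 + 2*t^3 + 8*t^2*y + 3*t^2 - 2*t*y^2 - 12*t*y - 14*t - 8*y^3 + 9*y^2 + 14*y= 2*t^3 + t^2*(8*y - 10) + t*(-2*y^2 - 62*y - 8) - 8*y^3 - 28*y^2 + 68*y + 40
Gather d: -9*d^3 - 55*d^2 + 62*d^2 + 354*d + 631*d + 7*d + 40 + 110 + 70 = -9*d^3 + 7*d^2 + 992*d + 220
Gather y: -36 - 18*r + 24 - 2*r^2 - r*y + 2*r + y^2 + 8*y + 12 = -2*r^2 - 16*r + y^2 + y*(8 - r)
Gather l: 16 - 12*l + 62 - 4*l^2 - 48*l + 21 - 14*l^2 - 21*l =-18*l^2 - 81*l + 99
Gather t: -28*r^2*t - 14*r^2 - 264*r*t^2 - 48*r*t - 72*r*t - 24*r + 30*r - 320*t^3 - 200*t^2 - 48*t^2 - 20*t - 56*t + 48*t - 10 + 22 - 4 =-14*r^2 + 6*r - 320*t^3 + t^2*(-264*r - 248) + t*(-28*r^2 - 120*r - 28) + 8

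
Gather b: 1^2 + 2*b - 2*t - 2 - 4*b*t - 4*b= b*(-4*t - 2) - 2*t - 1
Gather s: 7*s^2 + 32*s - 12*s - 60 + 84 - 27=7*s^2 + 20*s - 3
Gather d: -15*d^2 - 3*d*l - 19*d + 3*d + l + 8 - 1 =-15*d^2 + d*(-3*l - 16) + l + 7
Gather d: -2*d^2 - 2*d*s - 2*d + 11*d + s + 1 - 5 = -2*d^2 + d*(9 - 2*s) + s - 4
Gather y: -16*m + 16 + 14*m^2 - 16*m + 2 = 14*m^2 - 32*m + 18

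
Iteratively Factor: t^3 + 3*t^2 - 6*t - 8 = (t + 1)*(t^2 + 2*t - 8) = (t + 1)*(t + 4)*(t - 2)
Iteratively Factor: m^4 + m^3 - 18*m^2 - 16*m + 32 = (m + 2)*(m^3 - m^2 - 16*m + 16) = (m - 1)*(m + 2)*(m^2 - 16) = (m - 1)*(m + 2)*(m + 4)*(m - 4)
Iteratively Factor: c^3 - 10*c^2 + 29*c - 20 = (c - 1)*(c^2 - 9*c + 20) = (c - 5)*(c - 1)*(c - 4)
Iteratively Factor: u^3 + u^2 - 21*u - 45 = (u - 5)*(u^2 + 6*u + 9) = (u - 5)*(u + 3)*(u + 3)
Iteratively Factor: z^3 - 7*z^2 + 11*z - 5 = (z - 5)*(z^2 - 2*z + 1) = (z - 5)*(z - 1)*(z - 1)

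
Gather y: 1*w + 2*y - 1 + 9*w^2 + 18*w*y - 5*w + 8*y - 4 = 9*w^2 - 4*w + y*(18*w + 10) - 5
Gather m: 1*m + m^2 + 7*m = m^2 + 8*m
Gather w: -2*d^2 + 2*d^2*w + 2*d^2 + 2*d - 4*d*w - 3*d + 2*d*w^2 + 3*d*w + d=2*d*w^2 + w*(2*d^2 - d)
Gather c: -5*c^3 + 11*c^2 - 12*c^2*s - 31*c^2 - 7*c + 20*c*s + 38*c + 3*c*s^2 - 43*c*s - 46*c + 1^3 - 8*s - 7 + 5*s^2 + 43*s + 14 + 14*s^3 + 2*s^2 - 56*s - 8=-5*c^3 + c^2*(-12*s - 20) + c*(3*s^2 - 23*s - 15) + 14*s^3 + 7*s^2 - 21*s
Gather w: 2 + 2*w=2*w + 2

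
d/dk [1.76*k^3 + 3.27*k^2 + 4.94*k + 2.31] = 5.28*k^2 + 6.54*k + 4.94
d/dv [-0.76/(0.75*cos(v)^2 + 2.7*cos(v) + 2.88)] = -(1.14*cos(v) + 2.052)*sin(v)/(0.75*cos(v)^2 + 2.7*cos(v) + 2.88)^2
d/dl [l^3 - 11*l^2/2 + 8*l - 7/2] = 3*l^2 - 11*l + 8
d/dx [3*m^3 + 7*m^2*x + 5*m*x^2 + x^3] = 7*m^2 + 10*m*x + 3*x^2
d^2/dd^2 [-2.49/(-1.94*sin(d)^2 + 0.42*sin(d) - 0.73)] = (-37.485456*sin(d)^4 + 6.086556*sin(d)^3 + 69.8943*sin(d)^2 - 12.936546*sin(d) - 6.174204)/(1.94*sin(d)^2 - 0.42*sin(d) + 0.73)^3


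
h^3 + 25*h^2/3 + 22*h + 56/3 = (h + 2)*(h + 7/3)*(h + 4)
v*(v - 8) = v^2 - 8*v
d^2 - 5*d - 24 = (d - 8)*(d + 3)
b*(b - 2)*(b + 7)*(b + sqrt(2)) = b^4 + sqrt(2)*b^3 + 5*b^3 - 14*b^2 + 5*sqrt(2)*b^2 - 14*sqrt(2)*b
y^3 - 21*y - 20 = (y - 5)*(y + 1)*(y + 4)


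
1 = 1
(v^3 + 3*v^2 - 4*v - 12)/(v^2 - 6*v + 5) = (v^3 + 3*v^2 - 4*v - 12)/(v^2 - 6*v + 5)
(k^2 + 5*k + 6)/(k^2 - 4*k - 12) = (k + 3)/(k - 6)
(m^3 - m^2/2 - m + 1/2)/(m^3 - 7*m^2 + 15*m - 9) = (2*m^2 + m - 1)/(2*(m^2 - 6*m + 9))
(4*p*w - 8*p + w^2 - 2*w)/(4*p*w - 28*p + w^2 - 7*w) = (w - 2)/(w - 7)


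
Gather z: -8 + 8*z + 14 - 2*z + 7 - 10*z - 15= -4*z - 2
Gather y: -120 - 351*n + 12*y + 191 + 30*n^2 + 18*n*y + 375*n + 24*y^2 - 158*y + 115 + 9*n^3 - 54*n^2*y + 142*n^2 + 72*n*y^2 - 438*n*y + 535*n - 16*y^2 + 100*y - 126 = 9*n^3 + 172*n^2 + 559*n + y^2*(72*n + 8) + y*(-54*n^2 - 420*n - 46) + 60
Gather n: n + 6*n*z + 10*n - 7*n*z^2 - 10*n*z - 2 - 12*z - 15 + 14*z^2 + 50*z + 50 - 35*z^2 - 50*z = n*(-7*z^2 - 4*z + 11) - 21*z^2 - 12*z + 33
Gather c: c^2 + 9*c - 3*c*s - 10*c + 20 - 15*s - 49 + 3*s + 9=c^2 + c*(-3*s - 1) - 12*s - 20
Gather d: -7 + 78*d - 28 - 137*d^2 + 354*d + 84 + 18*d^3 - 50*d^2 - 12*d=18*d^3 - 187*d^2 + 420*d + 49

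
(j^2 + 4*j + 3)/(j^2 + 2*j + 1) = (j + 3)/(j + 1)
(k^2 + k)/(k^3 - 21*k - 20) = k/(k^2 - k - 20)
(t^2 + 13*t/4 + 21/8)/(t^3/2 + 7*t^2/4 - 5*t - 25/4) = (8*t^2 + 26*t + 21)/(2*(2*t^3 + 7*t^2 - 20*t - 25))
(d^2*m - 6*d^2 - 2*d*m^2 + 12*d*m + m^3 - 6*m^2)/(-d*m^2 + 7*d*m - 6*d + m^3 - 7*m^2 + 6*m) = (-d + m)/(m - 1)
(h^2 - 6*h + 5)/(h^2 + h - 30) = (h - 1)/(h + 6)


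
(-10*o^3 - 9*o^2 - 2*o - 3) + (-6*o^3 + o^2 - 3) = -16*o^3 - 8*o^2 - 2*o - 6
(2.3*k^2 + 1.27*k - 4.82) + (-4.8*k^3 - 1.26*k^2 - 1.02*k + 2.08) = -4.8*k^3 + 1.04*k^2 + 0.25*k - 2.74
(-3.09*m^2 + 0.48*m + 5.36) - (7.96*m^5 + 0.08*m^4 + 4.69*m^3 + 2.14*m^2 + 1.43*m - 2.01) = -7.96*m^5 - 0.08*m^4 - 4.69*m^3 - 5.23*m^2 - 0.95*m + 7.37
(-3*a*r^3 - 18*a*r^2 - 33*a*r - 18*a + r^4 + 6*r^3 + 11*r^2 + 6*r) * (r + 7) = -3*a*r^4 - 39*a*r^3 - 159*a*r^2 - 249*a*r - 126*a + r^5 + 13*r^4 + 53*r^3 + 83*r^2 + 42*r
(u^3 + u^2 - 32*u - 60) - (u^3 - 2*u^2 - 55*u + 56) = 3*u^2 + 23*u - 116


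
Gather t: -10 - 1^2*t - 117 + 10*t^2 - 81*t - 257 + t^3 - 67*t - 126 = t^3 + 10*t^2 - 149*t - 510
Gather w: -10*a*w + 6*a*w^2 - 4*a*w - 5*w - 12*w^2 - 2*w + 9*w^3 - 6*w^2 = 9*w^3 + w^2*(6*a - 18) + w*(-14*a - 7)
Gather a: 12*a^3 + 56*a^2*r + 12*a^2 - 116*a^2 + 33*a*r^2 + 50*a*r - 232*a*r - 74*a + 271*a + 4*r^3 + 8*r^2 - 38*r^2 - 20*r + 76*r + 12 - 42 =12*a^3 + a^2*(56*r - 104) + a*(33*r^2 - 182*r + 197) + 4*r^3 - 30*r^2 + 56*r - 30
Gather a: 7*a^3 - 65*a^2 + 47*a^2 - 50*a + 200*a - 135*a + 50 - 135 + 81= 7*a^3 - 18*a^2 + 15*a - 4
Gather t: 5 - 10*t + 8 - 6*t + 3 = 16 - 16*t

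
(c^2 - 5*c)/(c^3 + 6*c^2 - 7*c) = (c - 5)/(c^2 + 6*c - 7)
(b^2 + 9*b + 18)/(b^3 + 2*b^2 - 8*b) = (b^2 + 9*b + 18)/(b*(b^2 + 2*b - 8))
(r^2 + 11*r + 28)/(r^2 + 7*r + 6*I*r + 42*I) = (r + 4)/(r + 6*I)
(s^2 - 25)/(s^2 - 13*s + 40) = (s + 5)/(s - 8)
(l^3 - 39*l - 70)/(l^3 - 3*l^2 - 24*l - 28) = (l + 5)/(l + 2)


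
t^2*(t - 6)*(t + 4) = t^4 - 2*t^3 - 24*t^2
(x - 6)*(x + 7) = x^2 + x - 42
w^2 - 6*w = w*(w - 6)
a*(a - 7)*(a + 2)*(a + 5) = a^4 - 39*a^2 - 70*a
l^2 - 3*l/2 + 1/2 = (l - 1)*(l - 1/2)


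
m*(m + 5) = m^2 + 5*m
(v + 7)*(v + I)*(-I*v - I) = -I*v^3 + v^2 - 8*I*v^2 + 8*v - 7*I*v + 7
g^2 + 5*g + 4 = (g + 1)*(g + 4)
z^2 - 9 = (z - 3)*(z + 3)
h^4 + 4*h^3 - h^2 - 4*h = h*(h - 1)*(h + 1)*(h + 4)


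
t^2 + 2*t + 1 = (t + 1)^2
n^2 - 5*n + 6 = (n - 3)*(n - 2)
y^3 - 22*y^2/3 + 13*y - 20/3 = (y - 5)*(y - 4/3)*(y - 1)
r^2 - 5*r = r*(r - 5)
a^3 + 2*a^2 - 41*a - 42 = (a - 6)*(a + 1)*(a + 7)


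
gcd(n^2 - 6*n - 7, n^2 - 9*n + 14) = n - 7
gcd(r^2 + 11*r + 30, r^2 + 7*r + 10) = r + 5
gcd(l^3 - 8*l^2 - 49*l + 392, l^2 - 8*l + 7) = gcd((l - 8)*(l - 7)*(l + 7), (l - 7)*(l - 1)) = l - 7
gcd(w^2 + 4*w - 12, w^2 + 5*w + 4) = 1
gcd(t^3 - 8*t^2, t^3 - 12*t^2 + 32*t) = t^2 - 8*t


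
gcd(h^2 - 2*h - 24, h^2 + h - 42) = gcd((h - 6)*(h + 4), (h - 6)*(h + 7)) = h - 6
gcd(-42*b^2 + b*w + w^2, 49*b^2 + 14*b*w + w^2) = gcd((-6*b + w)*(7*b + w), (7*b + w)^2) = 7*b + w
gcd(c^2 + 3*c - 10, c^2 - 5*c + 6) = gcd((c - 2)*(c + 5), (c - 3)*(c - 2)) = c - 2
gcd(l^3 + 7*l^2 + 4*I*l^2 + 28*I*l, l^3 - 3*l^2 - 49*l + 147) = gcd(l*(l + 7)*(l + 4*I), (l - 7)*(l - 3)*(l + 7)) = l + 7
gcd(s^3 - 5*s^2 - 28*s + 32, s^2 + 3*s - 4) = s^2 + 3*s - 4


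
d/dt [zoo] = 0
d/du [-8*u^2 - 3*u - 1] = -16*u - 3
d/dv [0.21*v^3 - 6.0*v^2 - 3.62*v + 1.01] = 0.63*v^2 - 12.0*v - 3.62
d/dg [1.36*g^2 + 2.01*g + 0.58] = 2.72*g + 2.01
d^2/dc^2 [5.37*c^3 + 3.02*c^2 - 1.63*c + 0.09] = 32.22*c + 6.04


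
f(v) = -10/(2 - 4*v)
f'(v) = -40/(2 - 4*v)^2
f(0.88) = 6.58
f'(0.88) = -17.31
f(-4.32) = -0.52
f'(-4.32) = -0.11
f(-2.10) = -0.96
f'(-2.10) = -0.37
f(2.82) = 1.08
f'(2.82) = -0.46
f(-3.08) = -0.70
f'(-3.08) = -0.20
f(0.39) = -22.73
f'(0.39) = -206.61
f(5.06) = 0.55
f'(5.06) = -0.12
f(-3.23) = -0.67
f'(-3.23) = -0.18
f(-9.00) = -0.26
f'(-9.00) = -0.03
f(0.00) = -5.00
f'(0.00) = -10.00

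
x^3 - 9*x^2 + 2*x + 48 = (x - 8)*(x - 3)*(x + 2)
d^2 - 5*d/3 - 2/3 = (d - 2)*(d + 1/3)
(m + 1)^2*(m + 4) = m^3 + 6*m^2 + 9*m + 4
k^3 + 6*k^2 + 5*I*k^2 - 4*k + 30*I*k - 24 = (k + 6)*(k + I)*(k + 4*I)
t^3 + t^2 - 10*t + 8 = (t - 2)*(t - 1)*(t + 4)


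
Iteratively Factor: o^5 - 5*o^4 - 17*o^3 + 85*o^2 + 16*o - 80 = (o + 4)*(o^4 - 9*o^3 + 19*o^2 + 9*o - 20) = (o + 1)*(o + 4)*(o^3 - 10*o^2 + 29*o - 20) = (o - 5)*(o + 1)*(o + 4)*(o^2 - 5*o + 4) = (o - 5)*(o - 4)*(o + 1)*(o + 4)*(o - 1)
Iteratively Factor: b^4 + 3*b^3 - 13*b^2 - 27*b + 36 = (b - 1)*(b^3 + 4*b^2 - 9*b - 36) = (b - 1)*(b + 3)*(b^2 + b - 12) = (b - 1)*(b + 3)*(b + 4)*(b - 3)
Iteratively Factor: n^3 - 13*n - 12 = (n - 4)*(n^2 + 4*n + 3) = (n - 4)*(n + 3)*(n + 1)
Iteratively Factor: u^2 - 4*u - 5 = (u + 1)*(u - 5)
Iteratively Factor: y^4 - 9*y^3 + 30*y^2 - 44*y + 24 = (y - 2)*(y^3 - 7*y^2 + 16*y - 12) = (y - 3)*(y - 2)*(y^2 - 4*y + 4) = (y - 3)*(y - 2)^2*(y - 2)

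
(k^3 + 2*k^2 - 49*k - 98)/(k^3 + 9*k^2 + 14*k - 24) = (k^3 + 2*k^2 - 49*k - 98)/(k^3 + 9*k^2 + 14*k - 24)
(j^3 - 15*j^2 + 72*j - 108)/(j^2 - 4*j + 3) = (j^2 - 12*j + 36)/(j - 1)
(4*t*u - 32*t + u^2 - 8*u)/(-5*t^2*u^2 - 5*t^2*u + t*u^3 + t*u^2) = (-4*t*u + 32*t - u^2 + 8*u)/(t*u*(5*t*u + 5*t - u^2 - u))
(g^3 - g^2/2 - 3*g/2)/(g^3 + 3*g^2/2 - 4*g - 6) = g*(2*g^2 - g - 3)/(2*g^3 + 3*g^2 - 8*g - 12)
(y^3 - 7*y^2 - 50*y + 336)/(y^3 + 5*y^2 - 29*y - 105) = (y^2 - 14*y + 48)/(y^2 - 2*y - 15)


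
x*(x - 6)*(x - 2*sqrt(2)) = x^3 - 6*x^2 - 2*sqrt(2)*x^2 + 12*sqrt(2)*x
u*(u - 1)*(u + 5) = u^3 + 4*u^2 - 5*u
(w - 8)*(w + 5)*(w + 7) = w^3 + 4*w^2 - 61*w - 280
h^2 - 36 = (h - 6)*(h + 6)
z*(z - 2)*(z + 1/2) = z^3 - 3*z^2/2 - z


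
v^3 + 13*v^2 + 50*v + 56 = (v + 2)*(v + 4)*(v + 7)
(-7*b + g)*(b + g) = -7*b^2 - 6*b*g + g^2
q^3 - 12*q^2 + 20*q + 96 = (q - 8)*(q - 6)*(q + 2)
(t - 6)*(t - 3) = t^2 - 9*t + 18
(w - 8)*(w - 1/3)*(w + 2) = w^3 - 19*w^2/3 - 14*w + 16/3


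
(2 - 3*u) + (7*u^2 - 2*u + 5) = 7*u^2 - 5*u + 7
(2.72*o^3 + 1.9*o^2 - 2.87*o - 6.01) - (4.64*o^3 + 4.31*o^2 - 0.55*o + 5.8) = -1.92*o^3 - 2.41*o^2 - 2.32*o - 11.81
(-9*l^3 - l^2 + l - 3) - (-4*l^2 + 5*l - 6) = -9*l^3 + 3*l^2 - 4*l + 3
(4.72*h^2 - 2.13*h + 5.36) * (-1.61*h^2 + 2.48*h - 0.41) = -7.5992*h^4 + 15.1349*h^3 - 15.8472*h^2 + 14.1661*h - 2.1976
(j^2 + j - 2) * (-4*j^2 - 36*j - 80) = -4*j^4 - 40*j^3 - 108*j^2 - 8*j + 160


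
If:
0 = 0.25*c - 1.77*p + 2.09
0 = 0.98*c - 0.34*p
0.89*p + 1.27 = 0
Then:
No Solution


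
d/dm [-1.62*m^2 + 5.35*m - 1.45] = 5.35 - 3.24*m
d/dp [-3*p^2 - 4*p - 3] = -6*p - 4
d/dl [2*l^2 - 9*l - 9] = 4*l - 9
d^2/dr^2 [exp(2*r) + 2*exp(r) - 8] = (4*exp(r) + 2)*exp(r)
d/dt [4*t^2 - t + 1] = 8*t - 1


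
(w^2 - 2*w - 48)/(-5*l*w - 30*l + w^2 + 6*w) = (w - 8)/(-5*l + w)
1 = 1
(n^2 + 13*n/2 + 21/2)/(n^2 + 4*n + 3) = (n + 7/2)/(n + 1)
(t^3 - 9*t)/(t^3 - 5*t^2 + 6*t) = (t + 3)/(t - 2)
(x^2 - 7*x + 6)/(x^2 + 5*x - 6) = (x - 6)/(x + 6)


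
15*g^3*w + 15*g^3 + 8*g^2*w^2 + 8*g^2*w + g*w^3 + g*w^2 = (3*g + w)*(5*g + w)*(g*w + g)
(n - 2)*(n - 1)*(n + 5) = n^3 + 2*n^2 - 13*n + 10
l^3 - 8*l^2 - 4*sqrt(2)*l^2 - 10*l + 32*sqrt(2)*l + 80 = (l - 8)*(l - 5*sqrt(2))*(l + sqrt(2))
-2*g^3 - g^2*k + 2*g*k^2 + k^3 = (-g + k)*(g + k)*(2*g + k)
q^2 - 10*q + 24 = (q - 6)*(q - 4)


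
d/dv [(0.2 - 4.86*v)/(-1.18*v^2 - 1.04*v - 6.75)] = (-5.7348*v^2 + 0.472*v + 33.013)/(1.3924*v^4 + 2.4544*v^3 + 17.0116*v^2 + 14.04*v + 45.5625)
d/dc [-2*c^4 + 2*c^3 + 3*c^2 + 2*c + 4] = -8*c^3 + 6*c^2 + 6*c + 2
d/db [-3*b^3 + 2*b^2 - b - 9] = -9*b^2 + 4*b - 1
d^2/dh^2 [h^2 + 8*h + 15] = 2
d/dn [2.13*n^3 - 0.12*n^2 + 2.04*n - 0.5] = 6.39*n^2 - 0.24*n + 2.04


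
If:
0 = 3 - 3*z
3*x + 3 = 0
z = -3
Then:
No Solution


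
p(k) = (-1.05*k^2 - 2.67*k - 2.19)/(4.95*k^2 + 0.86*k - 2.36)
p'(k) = (-9.9*k - 0.86)*(-1.05*k^2 - 2.67*k - 2.19)/(4.95*k^2 + 0.86*k - 2.36)^2 + (-2.1*k - 2.67)/(4.95*k^2 + 0.86*k - 2.36) = (12.3135*k^2 + 26.637*k + 8.1846)/(24.5025*k^4 + 8.514*k^3 - 22.6244*k^2 - 4.0592*k + 5.5696)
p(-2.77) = -0.09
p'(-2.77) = 0.03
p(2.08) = -0.59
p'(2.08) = 0.27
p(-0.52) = 0.74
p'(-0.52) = -1.08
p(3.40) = -0.41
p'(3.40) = 0.07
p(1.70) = -0.73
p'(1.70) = 0.50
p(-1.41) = -0.08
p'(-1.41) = -0.12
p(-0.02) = 0.90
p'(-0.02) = 1.36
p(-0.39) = 0.67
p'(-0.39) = -0.09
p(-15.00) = -0.18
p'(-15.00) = 0.00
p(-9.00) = -0.16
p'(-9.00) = 0.01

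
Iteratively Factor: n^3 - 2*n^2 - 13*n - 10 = (n + 1)*(n^2 - 3*n - 10) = (n - 5)*(n + 1)*(n + 2)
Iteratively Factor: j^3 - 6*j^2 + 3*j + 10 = (j + 1)*(j^2 - 7*j + 10) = (j - 2)*(j + 1)*(j - 5)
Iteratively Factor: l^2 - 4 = (l + 2)*(l - 2)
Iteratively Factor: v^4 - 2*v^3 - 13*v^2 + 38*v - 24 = (v - 3)*(v^3 + v^2 - 10*v + 8) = (v - 3)*(v - 2)*(v^2 + 3*v - 4) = (v - 3)*(v - 2)*(v - 1)*(v + 4)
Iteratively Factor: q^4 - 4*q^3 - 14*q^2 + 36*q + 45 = (q + 1)*(q^3 - 5*q^2 - 9*q + 45) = (q - 5)*(q + 1)*(q^2 - 9) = (q - 5)*(q - 3)*(q + 1)*(q + 3)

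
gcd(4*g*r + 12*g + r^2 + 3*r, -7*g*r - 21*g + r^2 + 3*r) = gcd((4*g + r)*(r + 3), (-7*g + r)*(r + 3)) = r + 3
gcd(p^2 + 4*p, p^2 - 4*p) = p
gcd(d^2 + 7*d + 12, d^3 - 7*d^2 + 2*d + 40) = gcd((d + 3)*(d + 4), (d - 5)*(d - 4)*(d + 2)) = 1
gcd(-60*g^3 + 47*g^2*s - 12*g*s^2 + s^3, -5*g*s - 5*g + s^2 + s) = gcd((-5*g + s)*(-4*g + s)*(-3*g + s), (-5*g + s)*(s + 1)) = -5*g + s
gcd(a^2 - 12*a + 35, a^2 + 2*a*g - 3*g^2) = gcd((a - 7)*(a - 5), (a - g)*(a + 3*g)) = 1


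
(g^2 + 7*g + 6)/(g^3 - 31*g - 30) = (g + 6)/(g^2 - g - 30)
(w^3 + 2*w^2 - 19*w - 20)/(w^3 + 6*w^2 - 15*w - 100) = (w + 1)/(w + 5)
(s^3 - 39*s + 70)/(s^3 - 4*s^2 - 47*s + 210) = (s - 2)/(s - 6)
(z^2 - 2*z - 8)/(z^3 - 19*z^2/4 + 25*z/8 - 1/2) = 8*(z + 2)/(8*z^2 - 6*z + 1)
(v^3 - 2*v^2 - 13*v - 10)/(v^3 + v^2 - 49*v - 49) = (v^2 - 3*v - 10)/(v^2 - 49)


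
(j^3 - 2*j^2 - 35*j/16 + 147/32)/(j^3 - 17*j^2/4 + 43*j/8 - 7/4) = (8*j^2 - 2*j - 21)/(4*(2*j^2 - 5*j + 2))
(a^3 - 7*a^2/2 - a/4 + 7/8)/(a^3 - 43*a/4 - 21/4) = (a - 1/2)/(a + 3)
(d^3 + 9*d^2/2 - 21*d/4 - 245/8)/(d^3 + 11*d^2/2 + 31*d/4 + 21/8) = (4*d^2 + 4*d - 35)/(4*d^2 + 8*d + 3)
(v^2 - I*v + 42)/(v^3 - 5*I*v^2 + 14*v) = (v + 6*I)/(v*(v + 2*I))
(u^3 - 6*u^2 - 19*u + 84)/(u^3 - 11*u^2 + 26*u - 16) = (u^3 - 6*u^2 - 19*u + 84)/(u^3 - 11*u^2 + 26*u - 16)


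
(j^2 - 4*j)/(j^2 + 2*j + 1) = j*(j - 4)/(j^2 + 2*j + 1)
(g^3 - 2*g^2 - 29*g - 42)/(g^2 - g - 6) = (g^2 - 4*g - 21)/(g - 3)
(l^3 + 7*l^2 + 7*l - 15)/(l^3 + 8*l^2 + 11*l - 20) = (l + 3)/(l + 4)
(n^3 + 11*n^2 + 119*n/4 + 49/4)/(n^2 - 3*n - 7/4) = (2*n^2 + 21*n + 49)/(2*n - 7)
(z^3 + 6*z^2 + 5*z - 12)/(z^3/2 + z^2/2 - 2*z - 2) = 2*(z^3 + 6*z^2 + 5*z - 12)/(z^3 + z^2 - 4*z - 4)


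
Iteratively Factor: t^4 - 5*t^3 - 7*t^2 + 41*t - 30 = (t + 3)*(t^3 - 8*t^2 + 17*t - 10) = (t - 2)*(t + 3)*(t^2 - 6*t + 5) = (t - 2)*(t - 1)*(t + 3)*(t - 5)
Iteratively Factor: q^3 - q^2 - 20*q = (q + 4)*(q^2 - 5*q) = q*(q + 4)*(q - 5)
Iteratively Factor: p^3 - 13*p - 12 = (p + 1)*(p^2 - p - 12) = (p - 4)*(p + 1)*(p + 3)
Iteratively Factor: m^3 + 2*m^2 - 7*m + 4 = (m + 4)*(m^2 - 2*m + 1) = (m - 1)*(m + 4)*(m - 1)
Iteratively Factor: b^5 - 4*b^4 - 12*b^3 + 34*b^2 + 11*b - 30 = (b - 5)*(b^4 + b^3 - 7*b^2 - b + 6) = (b - 5)*(b + 3)*(b^3 - 2*b^2 - b + 2) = (b - 5)*(b - 2)*(b + 3)*(b^2 - 1) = (b - 5)*(b - 2)*(b + 1)*(b + 3)*(b - 1)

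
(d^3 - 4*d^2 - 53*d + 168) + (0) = d^3 - 4*d^2 - 53*d + 168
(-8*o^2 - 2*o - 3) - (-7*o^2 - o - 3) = -o^2 - o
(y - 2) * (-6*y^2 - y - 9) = -6*y^3 + 11*y^2 - 7*y + 18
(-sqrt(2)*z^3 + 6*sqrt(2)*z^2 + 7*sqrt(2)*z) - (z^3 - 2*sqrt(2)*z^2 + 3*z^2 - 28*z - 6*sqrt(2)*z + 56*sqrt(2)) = -sqrt(2)*z^3 - z^3 - 3*z^2 + 8*sqrt(2)*z^2 + 13*sqrt(2)*z + 28*z - 56*sqrt(2)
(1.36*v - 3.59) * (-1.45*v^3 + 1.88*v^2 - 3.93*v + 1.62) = -1.972*v^4 + 7.7623*v^3 - 12.094*v^2 + 16.3119*v - 5.8158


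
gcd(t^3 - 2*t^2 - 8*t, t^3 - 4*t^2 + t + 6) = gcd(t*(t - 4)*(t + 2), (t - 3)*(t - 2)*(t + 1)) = 1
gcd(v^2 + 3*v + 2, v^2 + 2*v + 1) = v + 1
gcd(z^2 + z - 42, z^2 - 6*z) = z - 6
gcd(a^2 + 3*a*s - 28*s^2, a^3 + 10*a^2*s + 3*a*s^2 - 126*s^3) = a + 7*s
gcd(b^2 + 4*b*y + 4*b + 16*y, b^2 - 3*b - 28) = b + 4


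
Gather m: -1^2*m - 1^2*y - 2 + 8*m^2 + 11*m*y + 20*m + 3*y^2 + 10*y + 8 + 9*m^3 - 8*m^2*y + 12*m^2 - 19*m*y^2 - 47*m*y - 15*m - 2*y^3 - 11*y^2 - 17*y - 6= 9*m^3 + m^2*(20 - 8*y) + m*(-19*y^2 - 36*y + 4) - 2*y^3 - 8*y^2 - 8*y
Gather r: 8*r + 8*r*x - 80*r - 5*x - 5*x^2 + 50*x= r*(8*x - 72) - 5*x^2 + 45*x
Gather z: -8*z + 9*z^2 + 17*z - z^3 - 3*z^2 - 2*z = -z^3 + 6*z^2 + 7*z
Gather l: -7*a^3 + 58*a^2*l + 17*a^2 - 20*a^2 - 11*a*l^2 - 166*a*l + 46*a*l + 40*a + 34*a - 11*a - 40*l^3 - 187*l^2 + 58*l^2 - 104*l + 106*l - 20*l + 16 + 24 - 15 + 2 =-7*a^3 - 3*a^2 + 63*a - 40*l^3 + l^2*(-11*a - 129) + l*(58*a^2 - 120*a - 18) + 27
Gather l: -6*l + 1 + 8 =9 - 6*l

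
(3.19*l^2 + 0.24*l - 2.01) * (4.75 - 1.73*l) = -5.5187*l^3 + 14.7373*l^2 + 4.6173*l - 9.5475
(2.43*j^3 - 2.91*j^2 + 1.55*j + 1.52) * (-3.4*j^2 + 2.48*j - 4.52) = -8.262*j^5 + 15.9204*j^4 - 23.4704*j^3 + 11.8292*j^2 - 3.2364*j - 6.8704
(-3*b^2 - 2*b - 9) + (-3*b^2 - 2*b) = -6*b^2 - 4*b - 9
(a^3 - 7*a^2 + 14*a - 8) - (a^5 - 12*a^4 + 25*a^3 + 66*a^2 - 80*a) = -a^5 + 12*a^4 - 24*a^3 - 73*a^2 + 94*a - 8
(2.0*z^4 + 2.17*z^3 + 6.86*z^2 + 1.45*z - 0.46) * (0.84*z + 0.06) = 1.68*z^5 + 1.9428*z^4 + 5.8926*z^3 + 1.6296*z^2 - 0.2994*z - 0.0276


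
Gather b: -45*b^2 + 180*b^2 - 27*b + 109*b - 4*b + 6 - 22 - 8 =135*b^2 + 78*b - 24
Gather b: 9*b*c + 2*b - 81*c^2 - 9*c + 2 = b*(9*c + 2) - 81*c^2 - 9*c + 2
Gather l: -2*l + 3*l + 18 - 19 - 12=l - 13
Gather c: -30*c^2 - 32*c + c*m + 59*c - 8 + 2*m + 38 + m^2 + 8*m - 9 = -30*c^2 + c*(m + 27) + m^2 + 10*m + 21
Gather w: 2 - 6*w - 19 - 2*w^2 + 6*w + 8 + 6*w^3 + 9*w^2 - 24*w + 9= 6*w^3 + 7*w^2 - 24*w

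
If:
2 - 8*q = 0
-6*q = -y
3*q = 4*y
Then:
No Solution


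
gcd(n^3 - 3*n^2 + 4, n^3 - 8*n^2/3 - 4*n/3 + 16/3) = n^2 - 4*n + 4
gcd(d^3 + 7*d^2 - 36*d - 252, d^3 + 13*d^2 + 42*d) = d^2 + 13*d + 42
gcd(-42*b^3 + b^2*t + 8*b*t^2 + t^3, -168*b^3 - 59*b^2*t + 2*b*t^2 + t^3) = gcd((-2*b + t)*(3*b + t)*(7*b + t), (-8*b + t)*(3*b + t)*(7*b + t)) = 21*b^2 + 10*b*t + t^2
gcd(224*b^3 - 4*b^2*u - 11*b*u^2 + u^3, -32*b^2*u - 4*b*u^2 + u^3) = -32*b^2 - 4*b*u + u^2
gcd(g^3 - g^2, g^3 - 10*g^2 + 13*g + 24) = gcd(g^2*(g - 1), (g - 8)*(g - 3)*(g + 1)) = 1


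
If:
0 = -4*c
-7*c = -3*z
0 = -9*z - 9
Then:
No Solution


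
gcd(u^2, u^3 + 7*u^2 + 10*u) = u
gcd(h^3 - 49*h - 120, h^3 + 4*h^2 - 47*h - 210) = h + 5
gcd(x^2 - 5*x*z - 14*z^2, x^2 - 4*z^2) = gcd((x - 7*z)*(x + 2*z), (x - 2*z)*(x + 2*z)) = x + 2*z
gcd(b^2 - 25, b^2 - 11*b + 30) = b - 5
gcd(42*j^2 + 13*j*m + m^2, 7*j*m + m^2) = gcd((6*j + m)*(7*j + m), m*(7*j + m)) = 7*j + m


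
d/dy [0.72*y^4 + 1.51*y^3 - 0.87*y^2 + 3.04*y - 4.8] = 2.88*y^3 + 4.53*y^2 - 1.74*y + 3.04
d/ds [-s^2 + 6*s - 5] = 6 - 2*s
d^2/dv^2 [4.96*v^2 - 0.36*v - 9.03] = 9.92000000000000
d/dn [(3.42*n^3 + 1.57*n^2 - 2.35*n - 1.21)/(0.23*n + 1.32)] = (1.5732*n^3 + 13.9043*n^2 + 4.1448*n - 2.8237)/(0.0529*n^2 + 0.6072*n + 1.7424)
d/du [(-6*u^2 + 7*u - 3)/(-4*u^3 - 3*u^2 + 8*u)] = (-24*u^4 + 56*u^3 - 63*u^2 - 18*u + 24)/(u^2*(16*u^4 + 24*u^3 - 55*u^2 - 48*u + 64))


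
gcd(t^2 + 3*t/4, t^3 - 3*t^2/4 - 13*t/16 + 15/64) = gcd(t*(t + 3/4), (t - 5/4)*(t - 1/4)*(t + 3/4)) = t + 3/4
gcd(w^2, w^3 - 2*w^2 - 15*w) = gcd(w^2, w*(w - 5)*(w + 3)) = w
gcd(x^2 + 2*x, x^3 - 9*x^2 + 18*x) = x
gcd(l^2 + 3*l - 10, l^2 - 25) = l + 5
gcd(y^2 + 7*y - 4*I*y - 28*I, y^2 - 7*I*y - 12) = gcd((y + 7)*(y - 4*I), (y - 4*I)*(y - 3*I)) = y - 4*I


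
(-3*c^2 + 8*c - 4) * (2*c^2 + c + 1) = -6*c^4 + 13*c^3 - 3*c^2 + 4*c - 4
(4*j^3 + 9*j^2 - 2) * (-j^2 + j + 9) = -4*j^5 - 5*j^4 + 45*j^3 + 83*j^2 - 2*j - 18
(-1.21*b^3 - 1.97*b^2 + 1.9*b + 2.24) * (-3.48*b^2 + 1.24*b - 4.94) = 4.2108*b^5 + 5.3552*b^4 - 3.0774*b^3 + 4.2926*b^2 - 6.6084*b - 11.0656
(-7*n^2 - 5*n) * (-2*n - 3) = 14*n^3 + 31*n^2 + 15*n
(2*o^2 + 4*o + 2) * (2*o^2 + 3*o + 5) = 4*o^4 + 14*o^3 + 26*o^2 + 26*o + 10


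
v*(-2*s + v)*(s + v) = -2*s^2*v - s*v^2 + v^3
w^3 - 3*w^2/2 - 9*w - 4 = (w - 4)*(w + 1/2)*(w + 2)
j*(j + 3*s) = j^2 + 3*j*s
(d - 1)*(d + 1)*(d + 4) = d^3 + 4*d^2 - d - 4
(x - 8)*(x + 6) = x^2 - 2*x - 48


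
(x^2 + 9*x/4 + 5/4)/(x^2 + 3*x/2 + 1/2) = (4*x + 5)/(2*(2*x + 1))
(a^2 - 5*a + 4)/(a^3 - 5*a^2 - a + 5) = (a - 4)/(a^2 - 4*a - 5)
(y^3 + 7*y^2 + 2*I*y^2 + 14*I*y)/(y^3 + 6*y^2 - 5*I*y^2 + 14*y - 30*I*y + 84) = y*(y + 7)/(y^2 + y*(6 - 7*I) - 42*I)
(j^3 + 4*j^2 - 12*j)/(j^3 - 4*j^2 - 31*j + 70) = j*(j + 6)/(j^2 - 2*j - 35)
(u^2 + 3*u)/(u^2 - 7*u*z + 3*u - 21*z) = u/(u - 7*z)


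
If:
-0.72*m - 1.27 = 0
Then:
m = -1.76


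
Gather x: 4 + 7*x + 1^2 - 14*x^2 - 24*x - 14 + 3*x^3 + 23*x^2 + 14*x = 3*x^3 + 9*x^2 - 3*x - 9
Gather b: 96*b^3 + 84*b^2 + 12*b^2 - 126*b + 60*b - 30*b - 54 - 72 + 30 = 96*b^3 + 96*b^2 - 96*b - 96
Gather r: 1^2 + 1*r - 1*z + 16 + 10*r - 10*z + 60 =11*r - 11*z + 77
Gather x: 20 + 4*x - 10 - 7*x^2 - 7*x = -7*x^2 - 3*x + 10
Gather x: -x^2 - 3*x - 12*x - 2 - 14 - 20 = -x^2 - 15*x - 36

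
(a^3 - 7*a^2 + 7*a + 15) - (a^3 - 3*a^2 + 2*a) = -4*a^2 + 5*a + 15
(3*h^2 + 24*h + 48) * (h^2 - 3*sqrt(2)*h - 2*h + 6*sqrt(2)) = 3*h^4 - 9*sqrt(2)*h^3 + 18*h^3 - 54*sqrt(2)*h^2 - 96*h + 288*sqrt(2)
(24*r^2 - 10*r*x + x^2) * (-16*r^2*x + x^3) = -384*r^4*x + 160*r^3*x^2 + 8*r^2*x^3 - 10*r*x^4 + x^5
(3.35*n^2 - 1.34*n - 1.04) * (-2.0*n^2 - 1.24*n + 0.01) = -6.7*n^4 - 1.474*n^3 + 3.7751*n^2 + 1.2762*n - 0.0104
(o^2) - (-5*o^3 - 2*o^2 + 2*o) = 5*o^3 + 3*o^2 - 2*o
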